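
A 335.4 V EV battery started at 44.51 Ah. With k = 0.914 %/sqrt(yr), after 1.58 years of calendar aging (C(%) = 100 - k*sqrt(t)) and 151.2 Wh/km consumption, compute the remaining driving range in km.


Step 1: capacity retention = 100 - 0.914 * sqrt(1.58) = 100 - 0.914 * 1.257 = 98.851%
Step 2: C_now = 44.51 * 98.851/100 = 43.999 Ah
Step 3: E_pack = V * C_now = 335.4 * 43.999 = 14757 Wh
Step 4: range = E_pack / consumption = 14757 / 151.2 = 97.60 km

97.60 km


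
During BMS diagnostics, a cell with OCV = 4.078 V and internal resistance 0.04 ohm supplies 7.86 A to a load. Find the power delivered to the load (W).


Step 1: V_terminal = OCV - I*R = 4.078 - 7.86 * 0.04 = 3.7636 V
Step 2: P_out = V_terminal * I = 3.7636 * 7.86 = 29.58 W

29.58 W


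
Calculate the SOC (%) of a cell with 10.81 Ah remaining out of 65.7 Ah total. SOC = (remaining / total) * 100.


SOC% = 10.81 / 65.7 * 100 = 16.45%

16.45%


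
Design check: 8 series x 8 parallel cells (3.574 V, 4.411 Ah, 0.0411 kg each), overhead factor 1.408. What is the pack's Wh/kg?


Step 1: V_pack = 8 * 3.574 = 28.592 V
Step 2: C_pack = 8 * 4.411 = 35.288 Ah
Step 3: E_pack = V_pack * C_pack = 28.592 * 35.288 = 1009 Wh
Step 4: m_pack = 8 * 8 * 0.0411 * 1.408 = 3.7036 kg
Step 5: ED = E_pack / m_pack = 1009 / 3.7036 = 272.4 Wh/kg

272.4 Wh/kg


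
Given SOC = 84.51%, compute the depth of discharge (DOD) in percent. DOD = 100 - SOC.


DOD = 100 - SOC = 100 - 84.51 = 15.49%

15.49%


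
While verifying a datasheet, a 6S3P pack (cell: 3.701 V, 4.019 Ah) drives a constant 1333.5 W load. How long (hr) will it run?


Step 1: E_pack = Ns * V_cell * Np * C_cell = 6 * 3.701 * 3 * 4.019 = 267.74 Wh
Step 2: t = E_pack / P = 267.74 / 1333.5 = 0.2008 hr

0.2008 hr


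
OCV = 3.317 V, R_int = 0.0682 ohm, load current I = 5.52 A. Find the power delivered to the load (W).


Step 1: V_terminal = OCV - I*R = 3.317 - 5.52 * 0.0682 = 2.9405 V
Step 2: P_out = V_terminal * I = 2.9405 * 5.52 = 16.23 W

16.23 W


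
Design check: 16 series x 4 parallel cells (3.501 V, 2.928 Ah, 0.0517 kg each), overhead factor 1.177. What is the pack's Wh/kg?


Step 1: V_pack = 16 * 3.501 = 56.016 V
Step 2: C_pack = 4 * 2.928 = 11.712 Ah
Step 3: E_pack = V_pack * C_pack = 56.016 * 11.712 = 656.06 Wh
Step 4: m_pack = 16 * 4 * 0.0517 * 1.177 = 3.8945 kg
Step 5: ED = E_pack / m_pack = 656.06 / 3.8945 = 168.5 Wh/kg

168.5 Wh/kg


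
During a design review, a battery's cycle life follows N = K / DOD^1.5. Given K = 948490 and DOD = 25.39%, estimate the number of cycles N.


DOD^1.5 = 127.94
N = K / DOD^1.5 = 948490 / 127.94 = 7414

7414 cycles


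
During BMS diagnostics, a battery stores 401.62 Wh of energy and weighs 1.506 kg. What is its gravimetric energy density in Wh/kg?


ED = E / m = 401.62 / 1.506 = 266.7 Wh/kg

266.7 Wh/kg


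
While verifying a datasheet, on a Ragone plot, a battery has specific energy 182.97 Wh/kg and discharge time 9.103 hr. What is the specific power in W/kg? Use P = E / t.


P_specific = E / t = 182.97 / 9.103 = 20.10 W/kg

20.10 W/kg


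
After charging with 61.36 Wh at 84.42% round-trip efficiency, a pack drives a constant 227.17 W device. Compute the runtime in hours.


Step 1: E_discharge = eta/100 * E_charge = 84.42/100 * 61.36 = 51.8 Wh
Step 2: t = E_discharge / P = 51.8 / 227.17 = 0.2280 hr

0.2280 hr


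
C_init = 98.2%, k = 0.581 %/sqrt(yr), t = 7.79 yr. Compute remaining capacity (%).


Step 1: sqrt(7.79 yr) = 2.7911
Step 2: drop = 0.581 * 2.7911 = 1.6216
Step 3: C_final = 98.2 - 1.6216 = 96.58%

96.58%


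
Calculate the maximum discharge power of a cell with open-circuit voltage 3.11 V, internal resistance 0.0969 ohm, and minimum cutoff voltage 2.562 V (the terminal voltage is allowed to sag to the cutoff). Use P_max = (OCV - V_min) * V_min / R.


dV = OCV - V_min = 0.548 V (so I_max = dV / R)
P_max = dV * V_min / R = 0.548 * 2.562 / 0.0969 = 14.49 W

14.49 W


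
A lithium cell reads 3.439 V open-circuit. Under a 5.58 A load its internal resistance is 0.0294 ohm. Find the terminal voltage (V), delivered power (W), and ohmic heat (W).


Step 1: V_terminal = OCV - I*R = 3.439 - 5.58 * 0.0294 = 3.2749 V
Step 2: P_out = V_terminal * I = 3.2749 * 5.58 = 18.27 W
Step 3: Q = I^2 * R = 5.58^2 * 0.0294 = 0.9154 W

V=3.2749 V, P=18.27 W, Q=0.9154 W


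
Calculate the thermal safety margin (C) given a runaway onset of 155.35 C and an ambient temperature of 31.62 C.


margin = T_onset - T_ambient = 155.35 - 31.62 = 123.73 C

123.73 C


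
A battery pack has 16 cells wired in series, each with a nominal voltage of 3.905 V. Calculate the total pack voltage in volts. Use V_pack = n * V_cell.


Series voltages add: 16 * 3.905 V = 62.48 V

62.48 V


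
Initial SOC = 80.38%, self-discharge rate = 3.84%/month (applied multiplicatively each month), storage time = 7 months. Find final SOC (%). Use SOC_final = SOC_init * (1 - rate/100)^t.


Monthly retention factor = 1 - 3.84/100 = 0.9616
Over 7 months: factor^7 = 0.76026
SOC_final = 80.38 * 0.76026 = 61.11%

61.11%


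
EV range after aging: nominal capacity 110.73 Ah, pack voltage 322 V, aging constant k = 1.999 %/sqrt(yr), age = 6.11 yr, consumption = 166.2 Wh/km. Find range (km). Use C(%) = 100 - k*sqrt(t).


Step 1: capacity retention = 100 - 1.999 * sqrt(6.11) = 100 - 1.999 * 2.4718 = 95.059%
Step 2: C_now = 110.73 * 95.059/100 = 105.26 Ah
Step 3: E_pack = V * C_now = 322 * 105.26 = 33894 Wh
Step 4: range = E_pack / consumption = 33894 / 166.2 = 203.9 km

203.9 km


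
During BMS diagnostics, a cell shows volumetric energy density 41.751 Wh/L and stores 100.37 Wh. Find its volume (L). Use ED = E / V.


V = E / ED = 100.37 / 41.751 = 2.404 L

2.404 L


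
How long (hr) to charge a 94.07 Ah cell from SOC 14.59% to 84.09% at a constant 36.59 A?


Step 1: dSOC = 84.09% - 14.59% = 69.5%
Step 2: delta_Ah = 94.07 * 69.5 / 100 = 65.379 Ah
Step 3: t = 65.379 / 36.59 = 1.787 hr

1.787 hr


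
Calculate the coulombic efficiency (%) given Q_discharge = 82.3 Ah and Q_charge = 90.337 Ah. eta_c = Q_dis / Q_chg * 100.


eta_c = Q_dis / Q_chg * 100 = 82.3 / 90.337 * 100 = 91.10%

91.10%


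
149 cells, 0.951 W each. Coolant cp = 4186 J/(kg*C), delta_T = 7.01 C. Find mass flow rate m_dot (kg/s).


Step 1: Total heat Q = 149 * 0.951 W = 141.7 W
Step 2: denom = cp * dT = 4186 * 7.01 = 29344
Step 3: m_dot = 141.7 / 29344 = 0.004829 kg/s

0.004829 kg/s


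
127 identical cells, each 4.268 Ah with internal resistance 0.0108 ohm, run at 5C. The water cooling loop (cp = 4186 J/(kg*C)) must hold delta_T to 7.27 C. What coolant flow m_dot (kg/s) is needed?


Step 1: I = 5 * 4.268 = 21.34 A
Step 2: Q_cell = I^2 * R = 21.34^2 * 0.0108 = 4.9183 W
Step 3: Q_total = 127 * 4.9183 = 624.62 W
Step 4: m_dot = Q_total / (cp * dT) = 624.62 / (4186 * 7.27) = 0.02052 kg/s

0.02052 kg/s


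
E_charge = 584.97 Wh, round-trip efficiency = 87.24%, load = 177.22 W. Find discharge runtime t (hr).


Step 1: E_discharge = eta/100 * E_charge = 87.24/100 * 584.97 = 510.33 Wh
Step 2: t = E_discharge / P = 510.33 / 177.22 = 2.880 hr

2.880 hr


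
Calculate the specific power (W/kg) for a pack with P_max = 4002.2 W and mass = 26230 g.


Convert: m = 26230 g = 26.23 kg
Specific power = 4002.2 W / 26.23 kg = 152.6 W/kg

152.6 W/kg


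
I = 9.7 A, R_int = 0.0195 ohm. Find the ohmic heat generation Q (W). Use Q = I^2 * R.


I^2 = 94.09
Q = 94.09 * 0.0195 = 1.835 W

1.835 W


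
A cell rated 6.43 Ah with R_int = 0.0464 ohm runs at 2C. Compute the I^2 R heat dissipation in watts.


Step 1: I = C_rate * capacity = 2 * 6.43 = 12.86 A
Step 2: Q = I^2 * R = 12.86^2 * 0.0464 = 165.38 * 0.0464 = 7.674 W

7.674 W


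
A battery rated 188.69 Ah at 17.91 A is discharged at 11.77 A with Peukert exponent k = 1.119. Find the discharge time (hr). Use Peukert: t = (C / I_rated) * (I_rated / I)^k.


t_rated = C / I_rated = 188.69 / 17.91 = 10.535 hr
(I_rated/I)^k = (1.5217)^1.119 = 1.5997
t = t_rated * (I_rated/I)^k = 10.535 * 1.5997 = 16.85 hr

16.85 hr


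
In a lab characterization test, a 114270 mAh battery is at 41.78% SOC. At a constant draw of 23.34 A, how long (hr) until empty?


Convert: C_total = 114270 mAh = 114.27 Ah
Step 1: remaining = SOC/100 * C_total = 41.78/100 * 114.27 = 47.742 Ah
Step 2: t = remaining / I = 47.742 / 23.34 = 2.046 hr

2.046 hr


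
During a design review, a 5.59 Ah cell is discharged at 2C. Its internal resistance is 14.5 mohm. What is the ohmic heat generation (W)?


Convert: R = 14.5 mohm = 0.0145 ohm
Step 1: I = C_rate * capacity = 2 * 5.59 = 11.18 A
Step 2: Q = I^2 * R = 11.18^2 * 0.0145 = 124.99 * 0.0145 = 1.812 W

1.812 W


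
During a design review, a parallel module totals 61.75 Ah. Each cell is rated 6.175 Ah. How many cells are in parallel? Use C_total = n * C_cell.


n = C_total / C_cell = 61.75 / 6.175 = 10

10


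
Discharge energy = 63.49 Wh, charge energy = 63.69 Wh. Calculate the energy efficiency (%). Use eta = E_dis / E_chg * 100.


Round-trip efficiency = 63.49/63.69 * 100% = 99.69%

99.69%


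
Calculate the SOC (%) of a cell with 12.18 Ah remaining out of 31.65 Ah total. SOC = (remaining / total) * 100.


SOC = (remaining / total) * 100 = (12.18 / 31.65) * 100 = 38.48%

38.48%


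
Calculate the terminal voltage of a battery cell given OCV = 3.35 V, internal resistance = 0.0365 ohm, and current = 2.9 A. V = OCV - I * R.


IR drop = 2.9 * 0.0365 = 0.10585 V
V = 3.35 - 0.10585 = 3.244 V

3.244 V


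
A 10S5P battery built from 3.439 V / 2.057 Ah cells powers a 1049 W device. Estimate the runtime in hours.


Step 1: E_pack = Ns * V_cell * Np * C_cell = 10 * 3.439 * 5 * 2.057 = 353.7 Wh
Step 2: t = E_pack / P = 353.7 / 1049 = 0.3372 hr

0.3372 hr


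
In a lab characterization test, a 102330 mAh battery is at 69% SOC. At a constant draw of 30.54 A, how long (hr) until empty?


Convert: C_total = 102330 mAh = 102.33 Ah
Step 1: remaining = SOC/100 * C_total = 69/100 * 102.33 = 70.608 Ah
Step 2: t = remaining / I = 70.608 / 30.54 = 2.312 hr

2.312 hr


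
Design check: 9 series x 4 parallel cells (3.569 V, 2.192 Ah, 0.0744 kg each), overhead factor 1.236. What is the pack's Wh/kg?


Step 1: V_pack = 9 * 3.569 = 32.121 V
Step 2: C_pack = 4 * 2.192 = 8.768 Ah
Step 3: E_pack = V_pack * C_pack = 32.121 * 8.768 = 281.64 Wh
Step 4: m_pack = 9 * 4 * 0.0744 * 1.236 = 3.3105 kg
Step 5: ED = E_pack / m_pack = 281.64 / 3.3105 = 85.07 Wh/kg

85.07 Wh/kg


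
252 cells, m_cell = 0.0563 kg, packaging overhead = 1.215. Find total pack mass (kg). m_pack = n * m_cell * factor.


Cell mass sum = 252 * 0.0563 = 14.188 kg
With overhead 1.215: m_pack = 14.188 * 1.215 = 17.24 kg

17.24 kg


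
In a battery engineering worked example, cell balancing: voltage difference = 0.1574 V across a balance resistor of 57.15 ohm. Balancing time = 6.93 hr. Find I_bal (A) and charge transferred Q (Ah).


I_bal = dV / R = 0.1574 / 57.15 = 0.0027542 A
Q = I_bal * t = 0.0027542 * 6.93 = 0.01909 Ah

I=0.0027542 A, Q=0.01909 Ah


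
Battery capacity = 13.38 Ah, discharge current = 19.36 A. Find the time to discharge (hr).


t = capacity / current = 13.38 / 19.36 = 0.6911 hr

0.6911 hr


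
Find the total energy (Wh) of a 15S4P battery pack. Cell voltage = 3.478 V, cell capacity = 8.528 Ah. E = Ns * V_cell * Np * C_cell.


V_pack = 15 * 3.478 = 52.17 V
C_pack = 4 * 8.528 = 34.112 Ah
E = V_pack * C_pack = 52.17 * 34.112 = 1780 Wh

1780 Wh


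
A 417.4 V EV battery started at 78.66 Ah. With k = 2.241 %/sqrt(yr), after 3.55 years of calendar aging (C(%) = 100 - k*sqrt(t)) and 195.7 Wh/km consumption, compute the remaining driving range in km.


Step 1: capacity retention = 100 - 2.241 * sqrt(3.55) = 100 - 2.241 * 1.8841 = 95.778%
Step 2: C_now = 78.66 * 95.778/100 = 75.339 Ah
Step 3: E_pack = V * C_now = 417.4 * 75.339 = 31446 Wh
Step 4: range = E_pack / consumption = 31446 / 195.7 = 160.7 km

160.7 km


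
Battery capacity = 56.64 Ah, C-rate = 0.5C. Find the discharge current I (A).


I = C_rate * capacity = 0.5 * 56.64 = 28.32 A

28.32 A


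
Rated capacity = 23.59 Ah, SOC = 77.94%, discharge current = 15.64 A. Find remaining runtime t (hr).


Step 1: remaining = SOC/100 * C_total = 77.94/100 * 23.59 = 18.386 Ah
Step 2: t = remaining / I = 18.386 / 15.64 = 1.176 hr

1.176 hr


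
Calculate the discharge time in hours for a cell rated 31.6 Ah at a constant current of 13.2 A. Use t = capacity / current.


t = capacity / current = 31.6 / 13.2 = 2.394 hr

2.394 hr


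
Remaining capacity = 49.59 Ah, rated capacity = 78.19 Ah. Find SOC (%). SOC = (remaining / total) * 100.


SOC% = 49.59 / 78.19 * 100 = 63.42%

63.42%


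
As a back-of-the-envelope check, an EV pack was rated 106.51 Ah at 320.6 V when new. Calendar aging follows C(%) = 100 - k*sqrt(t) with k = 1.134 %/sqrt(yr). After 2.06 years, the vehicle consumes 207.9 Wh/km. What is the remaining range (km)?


Step 1: capacity retention = 100 - 1.134 * sqrt(2.06) = 100 - 1.134 * 1.4353 = 98.372%
Step 2: C_now = 106.51 * 98.372/100 = 104.78 Ah
Step 3: E_pack = V * C_now = 320.6 * 104.78 = 33592 Wh
Step 4: range = E_pack / consumption = 33592 / 207.9 = 161.6 km

161.6 km


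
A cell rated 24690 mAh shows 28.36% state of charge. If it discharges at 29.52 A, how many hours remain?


Convert: C_total = 24690 mAh = 24.69 Ah
Step 1: remaining = SOC/100 * C_total = 28.36/100 * 24.69 = 7.0021 Ah
Step 2: t = remaining / I = 7.0021 / 29.52 = 0.2372 hr

0.2372 hr


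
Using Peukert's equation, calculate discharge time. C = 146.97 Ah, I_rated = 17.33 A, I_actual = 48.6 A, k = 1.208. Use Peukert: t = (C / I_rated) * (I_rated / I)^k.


t_rated = C / I_rated = 146.97 / 17.33 = 8.4807 hr
(I_rated/I)^k = (0.35658)^1.208 = 0.28774
t = t_rated * (I_rated/I)^k = 8.4807 * 0.28774 = 2.440 hr

2.440 hr


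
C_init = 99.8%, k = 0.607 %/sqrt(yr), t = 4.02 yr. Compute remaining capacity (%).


sqrt(t) = sqrt(4.02) = 2.005
C_final = 99.8 - 0.607 * 2.005 = 98.58%

98.58%


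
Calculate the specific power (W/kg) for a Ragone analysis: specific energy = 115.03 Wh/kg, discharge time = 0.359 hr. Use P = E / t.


Specific power = 115.03 Wh/kg / 0.359 hr = 320.4 W/kg

320.4 W/kg


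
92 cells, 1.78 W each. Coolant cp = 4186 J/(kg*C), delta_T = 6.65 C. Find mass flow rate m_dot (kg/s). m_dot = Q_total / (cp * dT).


Q_total = 92 * 1.78 = 163.76 W
m_dot = Q_total / (cp * dT) = 163.76 / (4186 * 6.65) = 0.005883 kg/s

0.005883 kg/s


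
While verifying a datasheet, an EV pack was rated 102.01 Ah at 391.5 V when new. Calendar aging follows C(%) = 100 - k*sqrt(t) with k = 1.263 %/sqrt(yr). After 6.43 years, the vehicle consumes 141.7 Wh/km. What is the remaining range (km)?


Step 1: capacity retention = 100 - 1.263 * sqrt(6.43) = 100 - 1.263 * 2.5357 = 96.797%
Step 2: C_now = 102.01 * 96.797/100 = 98.743 Ah
Step 3: E_pack = V * C_now = 391.5 * 98.743 = 38658 Wh
Step 4: range = E_pack / consumption = 38658 / 141.7 = 272.8 km

272.8 km


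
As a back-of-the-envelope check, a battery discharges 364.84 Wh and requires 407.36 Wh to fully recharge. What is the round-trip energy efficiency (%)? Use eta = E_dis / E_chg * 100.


eta_e = E_dis / E_chg * 100 = 364.84 / 407.36 * 100 = 89.56%

89.56%


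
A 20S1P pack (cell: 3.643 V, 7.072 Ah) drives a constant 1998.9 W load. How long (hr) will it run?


Step 1: E_pack = Ns * V_cell * Np * C_cell = 20 * 3.643 * 1 * 7.072 = 515.27 Wh
Step 2: t = E_pack / P = 515.27 / 1998.9 = 0.2578 hr

0.2578 hr


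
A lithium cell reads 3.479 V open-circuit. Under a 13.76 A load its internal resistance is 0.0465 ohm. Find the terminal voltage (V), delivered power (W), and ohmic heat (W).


Step 1: V_terminal = OCV - I*R = 3.479 - 13.76 * 0.0465 = 2.8392 V
Step 2: P_out = V_terminal * I = 2.8392 * 13.76 = 39.07 W
Step 3: Q = I^2 * R = 13.76^2 * 0.0465 = 8.804 W

V=2.8392 V, P=39.07 W, Q=8.804 W


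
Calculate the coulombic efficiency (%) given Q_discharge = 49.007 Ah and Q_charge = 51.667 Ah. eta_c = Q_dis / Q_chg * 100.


eta_c = Q_dis / Q_chg * 100 = 49.007 / 51.667 * 100 = 94.85%

94.85%


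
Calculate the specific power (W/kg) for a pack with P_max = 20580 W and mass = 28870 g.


Convert: m = 28870 g = 28.87 kg
Specific power = 20580 W / 28.87 kg = 712.9 W/kg

712.9 W/kg


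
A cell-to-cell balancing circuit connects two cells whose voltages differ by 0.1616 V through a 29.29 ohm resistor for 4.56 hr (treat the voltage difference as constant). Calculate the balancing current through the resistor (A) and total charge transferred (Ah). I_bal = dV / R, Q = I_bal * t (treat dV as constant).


I_bal = dV / R = 0.1616 / 29.29 = 0.0055172 A
Q = I_bal * t = 0.0055172 * 4.56 = 0.02516 Ah

I=0.0055172 A, Q=0.02516 Ah


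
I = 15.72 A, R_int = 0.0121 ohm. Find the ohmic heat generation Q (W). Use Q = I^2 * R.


I^2 = 247.12
Q = 247.12 * 0.0121 = 2.990 W

2.990 W


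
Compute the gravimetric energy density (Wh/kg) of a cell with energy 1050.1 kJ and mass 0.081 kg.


Convert: E = 1050.1 kJ = 291.69 Wh
ED = E / m = 291.69 / 0.081 = 3601 Wh/kg

3601 Wh/kg


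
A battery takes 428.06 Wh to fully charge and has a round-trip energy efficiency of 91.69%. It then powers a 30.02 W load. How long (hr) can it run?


Step 1: E_discharge = eta/100 * E_charge = 91.69/100 * 428.06 = 392.49 Wh
Step 2: t = E_discharge / P = 392.49 / 30.02 = 13.07 hr

13.07 hr


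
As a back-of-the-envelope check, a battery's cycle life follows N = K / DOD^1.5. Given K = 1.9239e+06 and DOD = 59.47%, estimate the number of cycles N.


DOD^1.5 = 458.61
N = K / DOD^1.5 = 1.9239e+06 / 458.61 = 4195

4195 cycles


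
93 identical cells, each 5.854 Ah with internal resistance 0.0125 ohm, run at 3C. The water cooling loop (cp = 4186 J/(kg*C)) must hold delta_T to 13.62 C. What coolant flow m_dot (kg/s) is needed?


Step 1: I = 3 * 5.854 = 17.562 A
Step 2: Q_cell = I^2 * R = 17.562^2 * 0.0125 = 3.8553 W
Step 3: Q_total = 93 * 3.8553 = 358.54 W
Step 4: m_dot = Q_total / (cp * dT) = 358.54 / (4186 * 13.62) = 0.006289 kg/s

0.006289 kg/s


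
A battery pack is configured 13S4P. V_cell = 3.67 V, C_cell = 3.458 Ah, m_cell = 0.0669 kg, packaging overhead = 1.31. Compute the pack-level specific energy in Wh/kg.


Step 1: V_pack = 13 * 3.67 = 47.71 V
Step 2: C_pack = 4 * 3.458 = 13.832 Ah
Step 3: E_pack = V_pack * C_pack = 47.71 * 13.832 = 659.92 Wh
Step 4: m_pack = 13 * 4 * 0.0669 * 1.31 = 4.5572 kg
Step 5: ED = E_pack / m_pack = 659.92 / 4.5572 = 144.8 Wh/kg

144.8 Wh/kg


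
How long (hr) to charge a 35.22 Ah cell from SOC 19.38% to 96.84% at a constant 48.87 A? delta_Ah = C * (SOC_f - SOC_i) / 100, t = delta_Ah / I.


delta_Ah = 35.22 * (96.84 - 19.38) / 100 = 27.281 Ah
t = delta_Ah / I = 27.281 / 48.87 = 0.5582 hr

0.5582 hr


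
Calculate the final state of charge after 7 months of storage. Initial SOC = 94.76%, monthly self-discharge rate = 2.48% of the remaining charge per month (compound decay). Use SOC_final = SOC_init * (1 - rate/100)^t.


decay = (1 - 2.48/100)^7 = 0.8388
SOC_final = 94.76 * 0.8388 = 79.48%

79.48%


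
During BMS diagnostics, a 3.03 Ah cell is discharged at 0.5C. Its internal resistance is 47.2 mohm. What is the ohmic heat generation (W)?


Convert: R = 47.2 mohm = 0.0472 ohm
Step 1: I = C_rate * capacity = 0.5 * 3.03 = 1.515 A
Step 2: Q = I^2 * R = 1.515^2 * 0.0472 = 2.2952 * 0.0472 = 0.1083 W

0.1083 W


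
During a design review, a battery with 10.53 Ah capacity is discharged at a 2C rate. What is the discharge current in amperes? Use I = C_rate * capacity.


At 2C: I = 2 * 10.53 Ah = 21.06 A

21.06 A


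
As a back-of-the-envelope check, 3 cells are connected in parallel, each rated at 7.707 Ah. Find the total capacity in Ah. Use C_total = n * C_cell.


Parallel capacities add: 3 * 7.707 Ah = 23.121 Ah

23.121 Ah


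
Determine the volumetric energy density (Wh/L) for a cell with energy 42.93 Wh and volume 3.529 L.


Volumetric ED = 42.93 Wh / 3.529 L = 12.16 Wh/L

12.16 Wh/L


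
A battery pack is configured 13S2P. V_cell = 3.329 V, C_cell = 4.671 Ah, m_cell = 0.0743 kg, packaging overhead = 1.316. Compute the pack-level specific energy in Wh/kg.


Step 1: V_pack = 13 * 3.329 = 43.277 V
Step 2: C_pack = 2 * 4.671 = 9.342 Ah
Step 3: E_pack = V_pack * C_pack = 43.277 * 9.342 = 404.29 Wh
Step 4: m_pack = 13 * 2 * 0.0743 * 1.316 = 2.5422 kg
Step 5: ED = E_pack / m_pack = 404.29 / 2.5422 = 159.0 Wh/kg

159.0 Wh/kg


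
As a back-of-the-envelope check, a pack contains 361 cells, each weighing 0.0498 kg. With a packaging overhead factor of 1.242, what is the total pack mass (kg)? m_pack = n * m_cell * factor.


m_pack = n * m_cell * overhead = 361 * 0.0498 * 1.242 = 22.33 kg

22.33 kg


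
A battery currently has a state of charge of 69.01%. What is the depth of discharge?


Complement of SOC: DOD = 100% - 69.01% = 30.99%

30.99%


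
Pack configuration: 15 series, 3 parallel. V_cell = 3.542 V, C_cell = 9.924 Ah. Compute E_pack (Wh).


E = Ns * Vcell * Np * Ccell = 15 * 3.542 * 3 * 9.924 = 1582 Wh

1582 Wh


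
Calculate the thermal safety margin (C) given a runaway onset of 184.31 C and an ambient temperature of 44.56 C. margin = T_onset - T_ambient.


Safety margin = 184.31 C - 44.56 C = 139.75 C

139.75 C


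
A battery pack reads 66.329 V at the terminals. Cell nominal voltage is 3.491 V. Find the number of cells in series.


n = V_pack / V_cell = 66.329 / 3.491 = 19

19


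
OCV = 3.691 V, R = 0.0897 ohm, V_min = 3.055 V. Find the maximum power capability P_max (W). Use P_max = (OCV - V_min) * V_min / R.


P_max = (OCV - V_min) * V_min / R = (3.691 - 3.055) * 3.055 / 0.0897 = 0.636 * 3.055 / 0.0897 = 21.66 W

21.66 W


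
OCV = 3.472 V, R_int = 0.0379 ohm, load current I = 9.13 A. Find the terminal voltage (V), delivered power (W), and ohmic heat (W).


Step 1: V_terminal = OCV - I*R = 3.472 - 9.13 * 0.0379 = 3.126 V
Step 2: P_out = V_terminal * I = 3.126 * 9.13 = 28.54 W
Step 3: Q = I^2 * R = 9.13^2 * 0.0379 = 3.159 W

V=3.126 V, P=28.54 W, Q=3.159 W


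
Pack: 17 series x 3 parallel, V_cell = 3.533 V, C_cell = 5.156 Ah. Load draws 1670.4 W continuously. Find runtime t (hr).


Step 1: E_pack = Ns * V_cell * Np * C_cell = 17 * 3.533 * 3 * 5.156 = 929.02 Wh
Step 2: t = E_pack / P = 929.02 / 1670.4 = 0.5562 hr

0.5562 hr


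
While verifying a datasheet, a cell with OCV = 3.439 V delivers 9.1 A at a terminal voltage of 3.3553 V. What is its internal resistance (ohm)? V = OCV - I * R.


R = (OCV - V) / I = (3.439 - 3.3553) / 9.1 = 0.009198 ohm

0.009198 ohm


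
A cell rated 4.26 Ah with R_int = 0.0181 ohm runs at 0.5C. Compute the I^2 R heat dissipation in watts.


Step 1: I = C_rate * capacity = 0.5 * 4.26 = 2.13 A
Step 2: Q = I^2 * R = 2.13^2 * 0.0181 = 4.5369 * 0.0181 = 0.08212 W

0.08212 W


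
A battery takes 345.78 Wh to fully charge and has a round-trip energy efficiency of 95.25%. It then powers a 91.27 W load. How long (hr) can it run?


Step 1: E_discharge = eta/100 * E_charge = 95.25/100 * 345.78 = 329.36 Wh
Step 2: t = E_discharge / P = 329.36 / 91.27 = 3.609 hr

3.609 hr


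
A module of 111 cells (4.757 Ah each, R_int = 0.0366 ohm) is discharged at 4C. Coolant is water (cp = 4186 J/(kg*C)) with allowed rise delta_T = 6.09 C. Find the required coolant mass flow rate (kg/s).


Step 1: I = 4 * 4.757 = 19.028 A
Step 2: Q_cell = I^2 * R = 19.028^2 * 0.0366 = 13.252 W
Step 3: Q_total = 111 * 13.252 = 1471 W
Step 4: m_dot = Q_total / (cp * dT) = 1471 / (4186 * 6.09) = 0.05770 kg/s

0.05770 kg/s


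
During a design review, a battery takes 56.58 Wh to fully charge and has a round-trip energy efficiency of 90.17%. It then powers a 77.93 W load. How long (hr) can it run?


Step 1: E_discharge = eta/100 * E_charge = 90.17/100 * 56.58 = 51.018 Wh
Step 2: t = E_discharge / P = 51.018 / 77.93 = 0.6547 hr

0.6547 hr


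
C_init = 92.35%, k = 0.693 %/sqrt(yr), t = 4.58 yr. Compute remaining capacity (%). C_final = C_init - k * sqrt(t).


sqrt(t) = sqrt(4.58) = 2.1401
C_final = 92.35 - 0.693 * 2.1401 = 90.87%

90.87%


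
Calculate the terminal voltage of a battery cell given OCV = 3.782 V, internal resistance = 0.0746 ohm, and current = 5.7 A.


IR drop = 5.7 * 0.0746 = 0.42522 V
V = 3.782 - 0.42522 = 3.357 V

3.357 V


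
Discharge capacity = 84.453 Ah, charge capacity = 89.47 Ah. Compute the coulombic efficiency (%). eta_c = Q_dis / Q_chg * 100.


eta_c = Q_dis / Q_chg * 100 = 84.453 / 89.47 * 100 = 94.39%

94.39%


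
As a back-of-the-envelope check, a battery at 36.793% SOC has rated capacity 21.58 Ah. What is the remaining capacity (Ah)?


remaining = SOC / 100 * total = 36.793 / 100 * 21.58 = 7.940 Ah

7.940 Ah


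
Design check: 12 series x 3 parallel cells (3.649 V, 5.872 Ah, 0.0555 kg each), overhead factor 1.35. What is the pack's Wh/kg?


Step 1: V_pack = 12 * 3.649 = 43.788 V
Step 2: C_pack = 3 * 5.872 = 17.616 Ah
Step 3: E_pack = V_pack * C_pack = 43.788 * 17.616 = 771.37 Wh
Step 4: m_pack = 12 * 3 * 0.0555 * 1.35 = 2.6973 kg
Step 5: ED = E_pack / m_pack = 771.37 / 2.6973 = 286.0 Wh/kg

286.0 Wh/kg


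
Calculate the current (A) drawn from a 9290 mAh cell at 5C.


Convert: capacity = 9290 mAh = 9.29 Ah
I = C_rate * capacity = 5 * 9.29 = 46.45 A

46.45 A


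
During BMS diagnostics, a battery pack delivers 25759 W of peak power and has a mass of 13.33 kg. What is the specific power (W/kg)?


SP = P / m = 25759 / 13.33 = 1932 W/kg

1932 W/kg


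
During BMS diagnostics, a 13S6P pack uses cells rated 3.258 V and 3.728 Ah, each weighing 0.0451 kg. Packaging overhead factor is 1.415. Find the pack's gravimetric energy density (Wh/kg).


Step 1: V_pack = 13 * 3.258 = 42.354 V
Step 2: C_pack = 6 * 3.728 = 22.368 Ah
Step 3: E_pack = V_pack * C_pack = 42.354 * 22.368 = 947.37 Wh
Step 4: m_pack = 13 * 6 * 0.0451 * 1.415 = 4.9777 kg
Step 5: ED = E_pack / m_pack = 947.37 / 4.9777 = 190.3 Wh/kg

190.3 Wh/kg


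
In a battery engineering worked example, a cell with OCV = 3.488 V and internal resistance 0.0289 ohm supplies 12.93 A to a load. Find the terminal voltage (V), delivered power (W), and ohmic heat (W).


Step 1: V_terminal = OCV - I*R = 3.488 - 12.93 * 0.0289 = 3.1143 V
Step 2: P_out = V_terminal * I = 3.1143 * 12.93 = 40.27 W
Step 3: Q = I^2 * R = 12.93^2 * 0.0289 = 4.832 W

V=3.1143 V, P=40.27 W, Q=4.832 W


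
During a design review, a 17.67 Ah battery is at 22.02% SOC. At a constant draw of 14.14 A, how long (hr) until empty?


Step 1: remaining = SOC/100 * C_total = 22.02/100 * 17.67 = 3.8909 Ah
Step 2: t = remaining / I = 3.8909 / 14.14 = 0.2752 hr

0.2752 hr


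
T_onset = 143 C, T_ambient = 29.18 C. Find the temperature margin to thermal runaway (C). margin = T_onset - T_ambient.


Safety margin = 143 C - 29.18 C = 113.82 C

113.82 C


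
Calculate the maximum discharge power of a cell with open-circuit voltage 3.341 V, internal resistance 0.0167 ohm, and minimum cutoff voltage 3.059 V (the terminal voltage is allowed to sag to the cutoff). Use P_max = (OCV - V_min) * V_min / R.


P_max = (OCV - V_min) * V_min / R = (3.341 - 3.059) * 3.059 / 0.0167 = 0.282 * 3.059 / 0.0167 = 51.65 W

51.65 W


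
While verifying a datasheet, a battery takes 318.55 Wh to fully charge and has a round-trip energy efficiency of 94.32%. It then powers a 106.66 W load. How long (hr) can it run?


Step 1: E_discharge = eta/100 * E_charge = 94.32/100 * 318.55 = 300.46 Wh
Step 2: t = E_discharge / P = 300.46 / 106.66 = 2.817 hr

2.817 hr


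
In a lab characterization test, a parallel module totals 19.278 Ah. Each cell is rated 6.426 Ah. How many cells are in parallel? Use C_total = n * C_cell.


n = C_total / C_cell = 19.278 / 6.426 = 3

3


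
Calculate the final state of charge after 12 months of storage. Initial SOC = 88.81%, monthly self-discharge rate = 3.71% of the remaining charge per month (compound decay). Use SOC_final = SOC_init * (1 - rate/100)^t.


Monthly retention factor = 1 - 3.71/100 = 0.9629
Over 12 months: factor^12 = 0.63529
SOC_final = 88.81 * 0.63529 = 56.42%

56.42%


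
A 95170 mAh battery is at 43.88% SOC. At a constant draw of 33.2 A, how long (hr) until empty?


Convert: C_total = 95170 mAh = 95.17 Ah
Step 1: remaining = SOC/100 * C_total = 43.88/100 * 95.17 = 41.761 Ah
Step 2: t = remaining / I = 41.761 / 33.2 = 1.258 hr

1.258 hr


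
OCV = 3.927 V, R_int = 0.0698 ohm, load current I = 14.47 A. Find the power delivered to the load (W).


Step 1: V_terminal = OCV - I*R = 3.927 - 14.47 * 0.0698 = 2.917 V
Step 2: P_out = V_terminal * I = 2.917 * 14.47 = 42.21 W

42.21 W


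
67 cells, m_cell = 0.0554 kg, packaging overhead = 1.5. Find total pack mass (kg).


m_pack = n * m_cell * overhead = 67 * 0.0554 * 1.5 = 5.568 kg

5.568 kg


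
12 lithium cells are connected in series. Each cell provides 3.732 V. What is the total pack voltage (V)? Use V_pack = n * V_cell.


V_pack = n * V_cell = 12 * 3.732 = 44.784 V

44.784 V


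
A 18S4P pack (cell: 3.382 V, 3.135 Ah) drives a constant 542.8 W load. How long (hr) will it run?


Step 1: E_pack = Ns * V_cell * Np * C_cell = 18 * 3.382 * 4 * 3.135 = 763.39 Wh
Step 2: t = E_pack / P = 763.39 / 542.8 = 1.406 hr

1.406 hr


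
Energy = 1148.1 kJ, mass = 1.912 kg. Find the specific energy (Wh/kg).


Convert: E = 1148.1 kJ = 318.92 Wh
ED = E / m = 318.92 / 1.912 = 166.8 Wh/kg

166.8 Wh/kg


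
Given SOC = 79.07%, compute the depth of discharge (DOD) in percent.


DOD = 100 - SOC = 100 - 79.07 = 20.93%

20.93%


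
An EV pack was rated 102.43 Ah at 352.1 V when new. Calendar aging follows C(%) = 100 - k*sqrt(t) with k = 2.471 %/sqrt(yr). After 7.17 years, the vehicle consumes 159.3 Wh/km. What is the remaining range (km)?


Step 1: capacity retention = 100 - 2.471 * sqrt(7.17) = 100 - 2.471 * 2.6777 = 93.383%
Step 2: C_now = 102.43 * 93.383/100 = 95.652 Ah
Step 3: E_pack = V * C_now = 352.1 * 95.652 = 33679 Wh
Step 4: range = E_pack / consumption = 33679 / 159.3 = 211.4 km

211.4 km


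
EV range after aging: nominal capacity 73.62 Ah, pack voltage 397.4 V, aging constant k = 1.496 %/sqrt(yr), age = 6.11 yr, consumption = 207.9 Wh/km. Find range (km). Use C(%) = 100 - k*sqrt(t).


Step 1: capacity retention = 100 - 1.496 * sqrt(6.11) = 100 - 1.496 * 2.4718 = 96.302%
Step 2: C_now = 73.62 * 96.302/100 = 70.898 Ah
Step 3: E_pack = V * C_now = 397.4 * 70.898 = 28175 Wh
Step 4: range = E_pack / consumption = 28175 / 207.9 = 135.5 km

135.5 km


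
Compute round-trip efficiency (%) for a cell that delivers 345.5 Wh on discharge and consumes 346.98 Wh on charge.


eta_e = E_dis / E_chg * 100 = 345.5 / 346.98 * 100 = 99.57%

99.57%


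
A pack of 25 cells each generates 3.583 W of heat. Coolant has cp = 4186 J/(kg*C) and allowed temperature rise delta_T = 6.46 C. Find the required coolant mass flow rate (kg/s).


Q_total = 25 * 3.583 = 89.575 W
m_dot = Q_total / (cp * dT) = 89.575 / (4186 * 6.46) = 0.003312 kg/s

0.003312 kg/s


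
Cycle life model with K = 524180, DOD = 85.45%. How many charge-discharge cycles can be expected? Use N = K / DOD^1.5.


DOD^1.5 = 789.89
N = K / DOD^1.5 = 524180 / 789.89 = 663.6

663.6 cycles


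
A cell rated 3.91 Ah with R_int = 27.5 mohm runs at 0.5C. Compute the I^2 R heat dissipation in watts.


Convert: R = 27.5 mohm = 0.0275 ohm
Step 1: I = C_rate * capacity = 0.5 * 3.91 = 1.955 A
Step 2: Q = I^2 * R = 1.955^2 * 0.0275 = 3.822 * 0.0275 = 0.1051 W

0.1051 W


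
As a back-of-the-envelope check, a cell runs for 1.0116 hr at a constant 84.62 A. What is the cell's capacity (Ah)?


C = I * t = 84.62 * 1.0116 = 85.60 Ah

85.60 Ah


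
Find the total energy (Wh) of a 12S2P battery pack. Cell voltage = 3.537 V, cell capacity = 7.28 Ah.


V_pack = 12 * 3.537 = 42.444 V
C_pack = 2 * 7.28 = 14.56 Ah
E = V_pack * C_pack = 42.444 * 14.56 = 618.0 Wh

618.0 Wh


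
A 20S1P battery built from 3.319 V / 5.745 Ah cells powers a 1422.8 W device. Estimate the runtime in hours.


Step 1: E_pack = Ns * V_cell * Np * C_cell = 20 * 3.319 * 1 * 5.745 = 381.35 Wh
Step 2: t = E_pack / P = 381.35 / 1422.8 = 0.2680 hr

0.2680 hr


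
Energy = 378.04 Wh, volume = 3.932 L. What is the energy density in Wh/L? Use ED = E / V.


ED = E / V = 378.04 / 3.932 = 96.14 Wh/L

96.14 Wh/L


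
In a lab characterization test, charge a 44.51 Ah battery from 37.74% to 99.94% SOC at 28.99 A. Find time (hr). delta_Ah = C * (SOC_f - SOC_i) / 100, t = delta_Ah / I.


delta_Ah = 44.51 * (99.94 - 37.74) / 100 = 27.685 Ah
t = delta_Ah / I = 27.685 / 28.99 = 0.9550 hr

0.9550 hr


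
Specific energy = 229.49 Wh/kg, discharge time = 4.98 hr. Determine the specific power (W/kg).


P_specific = E / t = 229.49 / 4.98 = 46.08 W/kg

46.08 W/kg


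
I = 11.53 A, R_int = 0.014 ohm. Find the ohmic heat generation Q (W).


Q = I^2 * R = 11.53^2 * 0.014 = 1.861 W

1.861 W


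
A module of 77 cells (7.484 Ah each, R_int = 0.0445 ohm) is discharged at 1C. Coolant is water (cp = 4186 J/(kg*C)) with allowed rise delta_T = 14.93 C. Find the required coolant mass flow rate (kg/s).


Step 1: I = 1 * 7.484 = 7.484 A
Step 2: Q_cell = I^2 * R = 7.484^2 * 0.0445 = 2.4925 W
Step 3: Q_total = 77 * 2.4925 = 191.92 W
Step 4: m_dot = Q_total / (cp * dT) = 191.92 / (4186 * 14.93) = 0.003071 kg/s

0.003071 kg/s


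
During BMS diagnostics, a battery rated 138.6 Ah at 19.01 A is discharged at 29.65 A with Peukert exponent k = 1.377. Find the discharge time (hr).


t_rated = C / I_rated = 138.6 / 19.01 = 7.2909 hr
(I_rated/I)^k = (0.64115)^1.377 = 0.54223
t = t_rated * (I_rated/I)^k = 7.2909 * 0.54223 = 3.953 hr

3.953 hr


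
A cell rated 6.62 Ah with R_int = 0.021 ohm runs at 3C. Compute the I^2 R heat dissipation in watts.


Step 1: I = C_rate * capacity = 3 * 6.62 = 19.86 A
Step 2: Q = I^2 * R = 19.86^2 * 0.021 = 394.42 * 0.021 = 8.283 W

8.283 W


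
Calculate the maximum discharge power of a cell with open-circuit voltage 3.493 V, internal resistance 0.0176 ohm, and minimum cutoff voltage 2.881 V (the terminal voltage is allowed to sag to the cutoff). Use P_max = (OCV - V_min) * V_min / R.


P_max = (OCV - V_min) * V_min / R = (3.493 - 2.881) * 2.881 / 0.0176 = 0.612 * 2.881 / 0.0176 = 100.2 W

100.2 W


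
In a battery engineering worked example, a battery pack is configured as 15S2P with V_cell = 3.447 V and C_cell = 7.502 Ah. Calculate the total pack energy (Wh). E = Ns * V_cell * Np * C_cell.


E = Ns * Vcell * Np * Ccell = 15 * 3.447 * 2 * 7.502 = 775.8 Wh

775.8 Wh


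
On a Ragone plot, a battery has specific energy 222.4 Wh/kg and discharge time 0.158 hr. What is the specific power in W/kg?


P_specific = E / t = 222.4 / 0.158 = 1408 W/kg

1408 W/kg


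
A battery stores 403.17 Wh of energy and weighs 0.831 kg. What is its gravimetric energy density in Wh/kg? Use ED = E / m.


ED = E / m = 403.17 / 0.831 = 485.2 Wh/kg

485.2 Wh/kg


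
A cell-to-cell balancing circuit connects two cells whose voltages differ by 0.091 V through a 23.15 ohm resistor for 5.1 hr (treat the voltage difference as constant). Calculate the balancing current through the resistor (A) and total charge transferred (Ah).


First, Ohm's law: I_bal = 0.091 V / 23.15 ohm = 0.0039309 A
Then Q = I * t = 0.0039309 A * 5.1 hr = 0.02005 Ah

I=0.0039309 A, Q=0.02005 Ah


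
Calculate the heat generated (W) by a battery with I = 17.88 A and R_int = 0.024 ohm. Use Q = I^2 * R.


Q = I^2 * R = 17.88^2 * 0.024 = 7.673 W

7.673 W


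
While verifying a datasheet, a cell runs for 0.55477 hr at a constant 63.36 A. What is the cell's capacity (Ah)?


C = I * t = 63.36 * 0.55477 = 35.15 Ah

35.15 Ah


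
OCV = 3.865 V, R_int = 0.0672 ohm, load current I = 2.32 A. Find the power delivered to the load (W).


Step 1: V_terminal = OCV - I*R = 3.865 - 2.32 * 0.0672 = 3.7091 V
Step 2: P_out = V_terminal * I = 3.7091 * 2.32 = 8.605 W

8.605 W


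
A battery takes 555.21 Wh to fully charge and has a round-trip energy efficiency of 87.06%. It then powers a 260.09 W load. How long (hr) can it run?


Step 1: E_discharge = eta/100 * E_charge = 87.06/100 * 555.21 = 483.37 Wh
Step 2: t = E_discharge / P = 483.37 / 260.09 = 1.858 hr

1.858 hr


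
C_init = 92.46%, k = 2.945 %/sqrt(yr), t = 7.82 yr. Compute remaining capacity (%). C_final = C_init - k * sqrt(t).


sqrt(t) = sqrt(7.82) = 2.7964
C_final = 92.46 - 2.945 * 2.7964 = 84.22%

84.22%


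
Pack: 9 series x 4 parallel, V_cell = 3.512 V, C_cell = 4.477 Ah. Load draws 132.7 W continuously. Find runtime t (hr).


Step 1: E_pack = Ns * V_cell * Np * C_cell = 9 * 3.512 * 4 * 4.477 = 566.04 Wh
Step 2: t = E_pack / P = 566.04 / 132.7 = 4.266 hr

4.266 hr


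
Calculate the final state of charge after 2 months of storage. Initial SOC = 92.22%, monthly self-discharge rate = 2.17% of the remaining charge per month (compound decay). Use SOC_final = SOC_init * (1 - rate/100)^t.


Monthly retention factor = 1 - 2.17/100 = 0.9783
Over 2 months: factor^2 = 0.95707
SOC_final = 92.22 * 0.95707 = 88.26%

88.26%


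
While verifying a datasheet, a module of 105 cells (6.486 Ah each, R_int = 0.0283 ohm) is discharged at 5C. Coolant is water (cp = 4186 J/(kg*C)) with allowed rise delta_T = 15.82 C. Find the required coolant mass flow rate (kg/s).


Step 1: I = 5 * 6.486 = 32.43 A
Step 2: Q_cell = I^2 * R = 32.43^2 * 0.0283 = 29.763 W
Step 3: Q_total = 105 * 29.763 = 3125.1 W
Step 4: m_dot = Q_total / (cp * dT) = 3125.1 / (4186 * 15.82) = 0.04719 kg/s

0.04719 kg/s


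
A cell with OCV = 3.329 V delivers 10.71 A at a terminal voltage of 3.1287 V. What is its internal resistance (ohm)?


R = (OCV - V) / I = (3.329 - 3.1287) / 10.71 = 0.01870 ohm

0.01870 ohm


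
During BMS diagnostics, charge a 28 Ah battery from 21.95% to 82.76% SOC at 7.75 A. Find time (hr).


delta_Ah = 28 * (82.76 - 21.95) / 100 = 17.027 Ah
t = delta_Ah / I = 17.027 / 7.75 = 2.197 hr

2.197 hr


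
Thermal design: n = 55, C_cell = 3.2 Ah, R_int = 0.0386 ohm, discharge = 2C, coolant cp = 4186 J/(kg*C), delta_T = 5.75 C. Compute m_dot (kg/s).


Step 1: I = 2 * 3.2 = 6.4 A
Step 2: Q_cell = I^2 * R = 6.4^2 * 0.0386 = 1.5811 W
Step 3: Q_total = 55 * 1.5811 = 86.961 W
Step 4: m_dot = Q_total / (cp * dT) = 86.961 / (4186 * 5.75) = 0.003613 kg/s

0.003613 kg/s


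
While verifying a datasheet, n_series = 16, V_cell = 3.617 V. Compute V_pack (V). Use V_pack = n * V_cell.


V_pack = n * V_cell = 16 * 3.617 = 57.872 V

57.872 V


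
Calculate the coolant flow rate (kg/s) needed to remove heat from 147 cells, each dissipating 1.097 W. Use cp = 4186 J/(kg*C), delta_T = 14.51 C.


Step 1: Total heat Q = 147 * 1.097 W = 161.26 W
Step 2: denom = cp * dT = 4186 * 14.51 = 60739
Step 3: m_dot = 161.26 / 60739 = 0.002655 kg/s

0.002655 kg/s


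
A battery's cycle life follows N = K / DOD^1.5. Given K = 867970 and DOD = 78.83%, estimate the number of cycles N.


DOD^1.5 = 699.9
N = K / DOD^1.5 = 867970 / 699.9 = 1240

1240 cycles


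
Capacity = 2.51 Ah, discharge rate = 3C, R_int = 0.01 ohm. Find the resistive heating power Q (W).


Step 1: I = C_rate * capacity = 3 * 2.51 = 7.53 A
Step 2: Q = I^2 * R = 7.53^2 * 0.01 = 56.701 * 0.01 = 0.5670 W

0.5670 W


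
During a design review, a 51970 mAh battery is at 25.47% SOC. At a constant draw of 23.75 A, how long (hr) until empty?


Convert: C_total = 51970 mAh = 51.97 Ah
Step 1: remaining = SOC/100 * C_total = 25.47/100 * 51.97 = 13.237 Ah
Step 2: t = remaining / I = 13.237 / 23.75 = 0.5573 hr

0.5573 hr


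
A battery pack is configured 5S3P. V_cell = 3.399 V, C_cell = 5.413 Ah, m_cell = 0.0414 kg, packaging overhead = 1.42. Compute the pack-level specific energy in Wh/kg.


Step 1: V_pack = 5 * 3.399 = 16.995 V
Step 2: C_pack = 3 * 5.413 = 16.239 Ah
Step 3: E_pack = V_pack * C_pack = 16.995 * 16.239 = 275.98 Wh
Step 4: m_pack = 5 * 3 * 0.0414 * 1.42 = 0.88182 kg
Step 5: ED = E_pack / m_pack = 275.98 / 0.88182 = 313.0 Wh/kg

313.0 Wh/kg
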